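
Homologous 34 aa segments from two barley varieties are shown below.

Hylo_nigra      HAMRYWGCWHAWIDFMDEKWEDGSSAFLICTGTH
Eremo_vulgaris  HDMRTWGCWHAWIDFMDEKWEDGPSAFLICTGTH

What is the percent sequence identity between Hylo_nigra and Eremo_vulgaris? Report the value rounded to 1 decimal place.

The sequences differ at positions 2 (A/D), 5 (Y/T), 24 (S/P).
31 of the 34 sites match, so the percent identity is 31/34 × 100 = 91.2%.

91.2%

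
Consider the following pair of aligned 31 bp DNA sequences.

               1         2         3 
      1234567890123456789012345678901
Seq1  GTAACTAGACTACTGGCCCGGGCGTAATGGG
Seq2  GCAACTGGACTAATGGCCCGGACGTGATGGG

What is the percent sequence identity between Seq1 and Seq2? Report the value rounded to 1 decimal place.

Mismatches occur at site 2 (T/C), site 7 (A/G), site 13 (C/A), site 22 (G/A), site 26 (A/G).
26 of the 31 sites match, so the percent identity is 26/31 × 100 = 83.9%.

83.9%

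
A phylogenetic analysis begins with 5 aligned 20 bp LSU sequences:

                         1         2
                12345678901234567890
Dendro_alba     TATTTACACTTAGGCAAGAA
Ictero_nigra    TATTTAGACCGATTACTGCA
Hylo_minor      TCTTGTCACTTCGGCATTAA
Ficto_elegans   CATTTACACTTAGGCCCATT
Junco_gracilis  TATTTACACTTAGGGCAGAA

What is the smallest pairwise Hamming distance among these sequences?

Pairwise Hamming distances:
  Dendro_alba vs Ictero_nigra: 9
  Dendro_alba vs Hylo_minor: 6
  Dendro_alba vs Ficto_elegans: 6
  Dendro_alba vs Junco_gracilis: 2
  Ictero_nigra vs Hylo_minor: 13
  Ictero_nigra vs Ficto_elegans: 11
  Ictero_nigra vs Junco_gracilis: 8
  Hylo_minor vs Ficto_elegans: 10
  Hylo_minor vs Junco_gracilis: 8
  Ficto_elegans vs Junco_gracilis: 6
The smallest is 2, between Dendro_alba and Junco_gracilis.

2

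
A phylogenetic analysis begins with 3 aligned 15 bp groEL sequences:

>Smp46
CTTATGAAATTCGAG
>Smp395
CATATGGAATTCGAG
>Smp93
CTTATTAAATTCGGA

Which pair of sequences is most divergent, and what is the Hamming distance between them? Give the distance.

5

Pairwise Hamming distances:
  Smp46 vs Smp395: 2
  Smp46 vs Smp93: 3
  Smp395 vs Smp93: 5
The largest is 5, between Smp395 and Smp93.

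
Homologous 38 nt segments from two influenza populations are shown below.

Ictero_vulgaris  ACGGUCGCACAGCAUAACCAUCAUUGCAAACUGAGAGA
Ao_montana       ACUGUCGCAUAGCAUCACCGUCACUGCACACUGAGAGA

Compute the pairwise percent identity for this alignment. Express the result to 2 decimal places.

Mismatches occur at site 3 (G/U), site 10 (C/U), site 16 (A/C), site 20 (A/G), site 24 (U/C), site 29 (A/C).
32 of the 38 sites match, so the percent identity is 32/38 × 100 = 84.21%.

84.21%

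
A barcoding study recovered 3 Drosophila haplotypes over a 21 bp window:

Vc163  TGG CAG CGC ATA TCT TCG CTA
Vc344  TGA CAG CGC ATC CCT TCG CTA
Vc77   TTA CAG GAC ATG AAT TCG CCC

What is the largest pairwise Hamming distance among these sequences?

Pairwise Hamming distances:
  Vc163 vs Vc344: 3
  Vc163 vs Vc77: 9
  Vc344 vs Vc77: 8
The largest is 9, between Vc163 and Vc77.

9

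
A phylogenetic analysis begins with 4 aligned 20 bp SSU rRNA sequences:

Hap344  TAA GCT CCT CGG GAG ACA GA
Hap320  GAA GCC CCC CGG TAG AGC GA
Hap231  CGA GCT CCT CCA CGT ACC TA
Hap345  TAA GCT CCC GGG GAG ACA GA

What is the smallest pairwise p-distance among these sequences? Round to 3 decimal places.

Pairwise Hamming distances:
  Hap344 vs Hap320: 6
  Hap344 vs Hap231: 9
  Hap344 vs Hap345: 2
  Hap320 vs Hap231: 11
  Hap320 vs Hap345: 6
  Hap231 vs Hap345: 11
The smallest is 2 mismatches, between Hap344 and Hap345; p = 2/20 = 0.100.

0.100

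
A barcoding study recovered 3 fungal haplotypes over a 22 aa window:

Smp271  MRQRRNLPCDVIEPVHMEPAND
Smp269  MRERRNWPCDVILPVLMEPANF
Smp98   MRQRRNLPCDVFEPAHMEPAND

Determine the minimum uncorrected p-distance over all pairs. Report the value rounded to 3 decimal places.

0.091

Pairwise Hamming distances:
  Smp271 vs Smp269: 5
  Smp271 vs Smp98: 2
  Smp269 vs Smp98: 7
The smallest is 2 mismatches, between Smp271 and Smp98; p = 2/22 = 0.091.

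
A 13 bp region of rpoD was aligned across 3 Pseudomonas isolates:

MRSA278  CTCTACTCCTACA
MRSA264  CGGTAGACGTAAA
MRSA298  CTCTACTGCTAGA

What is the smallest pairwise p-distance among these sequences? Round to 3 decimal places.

Pairwise Hamming distances:
  MRSA278 vs MRSA264: 6
  MRSA278 vs MRSA298: 2
  MRSA264 vs MRSA298: 7
The smallest is 2 mismatches, between MRSA278 and MRSA298; p = 2/13 = 0.154.

0.154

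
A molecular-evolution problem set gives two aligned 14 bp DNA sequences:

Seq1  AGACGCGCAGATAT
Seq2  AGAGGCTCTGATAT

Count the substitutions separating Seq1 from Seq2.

3

Differing sites — 4:C/G; 7:G/T; 9:A/T.
That gives 3 mismatches out of 14 aligned sites, so the Hamming distance is 3.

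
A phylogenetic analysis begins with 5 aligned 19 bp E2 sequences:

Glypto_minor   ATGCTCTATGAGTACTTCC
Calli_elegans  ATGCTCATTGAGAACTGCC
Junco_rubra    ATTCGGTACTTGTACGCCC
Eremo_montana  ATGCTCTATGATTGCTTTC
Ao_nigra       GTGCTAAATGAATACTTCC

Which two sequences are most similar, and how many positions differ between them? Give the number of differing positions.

Pairwise Hamming distances:
  Glypto_minor vs Calli_elegans: 4
  Glypto_minor vs Junco_rubra: 8
  Glypto_minor vs Eremo_montana: 3
  Glypto_minor vs Ao_nigra: 4
  Calli_elegans vs Junco_rubra: 11
  Calli_elegans vs Eremo_montana: 7
  Calli_elegans vs Ao_nigra: 6
  Junco_rubra vs Eremo_montana: 11
  Junco_rubra vs Ao_nigra: 11
  Eremo_montana vs Ao_nigra: 6
The smallest is 3, between Glypto_minor and Eremo_montana.

3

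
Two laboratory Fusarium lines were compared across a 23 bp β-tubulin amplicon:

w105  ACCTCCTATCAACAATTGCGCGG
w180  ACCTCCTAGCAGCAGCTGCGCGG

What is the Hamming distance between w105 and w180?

Mismatches occur at site 9 (T/G), site 12 (A/G), site 15 (A/G), site 16 (T/C).
That gives 4 mismatches out of 23 aligned sites, so the Hamming distance is 4.

4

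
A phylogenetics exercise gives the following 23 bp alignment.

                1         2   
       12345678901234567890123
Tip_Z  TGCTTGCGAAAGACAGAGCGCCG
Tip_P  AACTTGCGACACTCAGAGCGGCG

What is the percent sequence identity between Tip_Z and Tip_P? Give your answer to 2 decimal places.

Differing sites — 1:T/A; 2:G/A; 10:A/C; 12:G/C; 13:A/T; 21:C/G.
17 of the 23 sites match, so the percent identity is 17/23 × 100 = 73.91%.

73.91%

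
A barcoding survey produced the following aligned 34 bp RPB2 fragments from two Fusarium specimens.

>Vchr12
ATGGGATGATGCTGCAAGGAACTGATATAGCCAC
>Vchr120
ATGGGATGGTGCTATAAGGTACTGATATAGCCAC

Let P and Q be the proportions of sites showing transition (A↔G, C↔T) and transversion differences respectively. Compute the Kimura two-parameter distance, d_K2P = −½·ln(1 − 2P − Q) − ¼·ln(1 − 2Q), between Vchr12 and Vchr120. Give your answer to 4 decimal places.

0.1304

The sequences differ at positions 9 (A/G, transition), 14 (G/A, transition), 15 (C/T, transition), 20 (A/T, transversion).
Of the 4 differences, 3 transitions and 1 transversion over 34 sites: P = 3/34 = 0.088235, Q = 1/34 = 0.029412.
d = −0.5·ln(0.794118) − 0.25·ln(0.941176) = −0.5·(-0.230523) − 0.25·(-0.060625) = 0.1304.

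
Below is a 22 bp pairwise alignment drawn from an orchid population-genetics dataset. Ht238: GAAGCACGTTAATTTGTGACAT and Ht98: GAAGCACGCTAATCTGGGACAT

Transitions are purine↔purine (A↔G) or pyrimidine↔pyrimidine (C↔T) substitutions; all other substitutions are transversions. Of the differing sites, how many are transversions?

The sequences differ at positions 9 (T/C, transition), 14 (T/C, transition), 17 (T/G, transversion).
Of the 3 differences, 2 transitions and 1 transversion, so the answer is 1.

1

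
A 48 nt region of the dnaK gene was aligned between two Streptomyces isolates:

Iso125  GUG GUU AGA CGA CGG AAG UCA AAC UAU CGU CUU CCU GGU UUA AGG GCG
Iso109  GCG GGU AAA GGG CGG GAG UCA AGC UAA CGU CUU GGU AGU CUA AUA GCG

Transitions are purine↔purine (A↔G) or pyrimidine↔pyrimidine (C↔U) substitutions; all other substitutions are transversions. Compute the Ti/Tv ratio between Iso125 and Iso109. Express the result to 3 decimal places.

1.333

Differing sites — 2:U/C (Ti); 5:U/G (Tv); 8:G/A (Ti); 10:C/G (Tv); 12:A/G (Ti); 16:A/G (Ti); 23:A/G (Ti); 27:U/A (Tv); 34:C/G (Tv); 35:C/G (Tv); 37:G/A (Ti); 40:U/C (Ti); 44:G/U (Tv); 45:G/A (Ti).
Of the 14 differences, 8 transitions and 6 transversions, so Ti/Tv = 8/6 = 1.333.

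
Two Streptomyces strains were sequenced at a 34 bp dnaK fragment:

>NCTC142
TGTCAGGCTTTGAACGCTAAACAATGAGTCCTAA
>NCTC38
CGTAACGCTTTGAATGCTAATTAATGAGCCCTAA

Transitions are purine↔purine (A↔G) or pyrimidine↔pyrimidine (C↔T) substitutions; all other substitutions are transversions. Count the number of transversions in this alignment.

3

Mismatches occur at site 1 (T→C, transition), site 4 (C→A, transversion), site 6 (G→C, transversion), site 15 (C→T, transition), site 21 (A→T, transversion), site 22 (C→T, transition), site 29 (T→C, transition).
Of the 7 differences, 4 transitions and 3 transversions, so the answer is 3.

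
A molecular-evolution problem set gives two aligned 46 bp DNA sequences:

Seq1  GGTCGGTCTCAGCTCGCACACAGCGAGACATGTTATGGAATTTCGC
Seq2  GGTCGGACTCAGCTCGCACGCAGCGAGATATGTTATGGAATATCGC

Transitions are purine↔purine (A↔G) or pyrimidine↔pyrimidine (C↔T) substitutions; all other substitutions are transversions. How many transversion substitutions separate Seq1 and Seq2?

Differing sites — 7:T/A (Tv); 20:A/G (Ti); 29:C/T (Ti); 42:T/A (Tv).
Of the 4 differences, 2 transitions and 2 transversions, so the answer is 2.

2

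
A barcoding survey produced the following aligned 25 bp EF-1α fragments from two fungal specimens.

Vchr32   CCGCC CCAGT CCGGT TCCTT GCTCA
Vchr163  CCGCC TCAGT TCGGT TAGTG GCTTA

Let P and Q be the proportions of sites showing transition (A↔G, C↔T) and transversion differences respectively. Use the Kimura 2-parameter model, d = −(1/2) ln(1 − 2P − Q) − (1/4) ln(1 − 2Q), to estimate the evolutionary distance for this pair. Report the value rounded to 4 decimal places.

0.2918

The sequences differ at positions 6 (C/T, transition), 11 (C/T, transition), 17 (C/A, transversion), 18 (C/G, transversion), 20 (T/G, transversion), 24 (C/T, transition).
Of the 6 differences, 3 transitions and 3 transversions over 25 sites: P = 3/25 = 0.120000, Q = 3/25 = 0.120000.
d = −0.5·ln(0.640000) − 0.25·ln(0.760000) = −0.5·(-0.446287) − 0.25·(-0.274437) = 0.2918.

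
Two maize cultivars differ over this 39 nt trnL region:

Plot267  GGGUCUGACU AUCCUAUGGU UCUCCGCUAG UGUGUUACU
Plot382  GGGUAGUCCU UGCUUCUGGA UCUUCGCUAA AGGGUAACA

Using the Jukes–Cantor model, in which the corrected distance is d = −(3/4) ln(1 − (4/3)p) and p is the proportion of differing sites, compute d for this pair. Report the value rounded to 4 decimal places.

Mismatches occur at site 5 (C→A), site 6 (U→G), site 7 (G→U), site 8 (A→C), site 11 (A→U), site 12 (U→G), site 14 (C→U), site 16 (A→C), site 20 (U→A), site 24 (C→U), site 30 (G→A), site 31 (U→A), site 33 (U→G), site 36 (U→A), site 39 (U→A).
p = 15/39 = 0.384615.
d = −0.75 · ln(1 − (4/3)·0.384615) = −0.75 · ln(0.487180) = −0.75 · (-0.719122) = 0.5393.

0.5393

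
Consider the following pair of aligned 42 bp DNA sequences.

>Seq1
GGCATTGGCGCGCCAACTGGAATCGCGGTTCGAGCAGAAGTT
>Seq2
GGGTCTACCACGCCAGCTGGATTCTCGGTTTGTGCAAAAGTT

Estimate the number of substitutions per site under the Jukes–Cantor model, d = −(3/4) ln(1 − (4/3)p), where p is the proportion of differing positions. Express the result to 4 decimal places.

The sequences differ at positions 3 (C/G), 4 (A/T), 5 (T/C), 7 (G/A), 8 (G/C), 10 (G/A), 16 (A/G), 22 (A/T), 25 (G/T), 31 (C/T), 33 (A/T), 37 (G/A).
p = 12/42 = 0.285714.
d = −0.75 · ln(1 − (4/3)·0.285714) = −0.75 · ln(0.619048) = −0.75 · (-0.479572) = 0.3597.

0.3597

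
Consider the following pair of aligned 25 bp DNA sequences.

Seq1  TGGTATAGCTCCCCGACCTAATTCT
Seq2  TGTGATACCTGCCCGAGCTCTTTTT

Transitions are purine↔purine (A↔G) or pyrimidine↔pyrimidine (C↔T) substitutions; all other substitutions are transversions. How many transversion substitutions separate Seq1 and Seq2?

7

Mismatches occur at site 3 (G/T, transversion), site 4 (T/G, transversion), site 8 (G/C, transversion), site 11 (C/G, transversion), site 17 (C/G, transversion), site 20 (A/C, transversion), site 21 (A/T, transversion), site 24 (C/T, transition).
Of the 8 differences, 1 transition and 7 transversions, so the answer is 7.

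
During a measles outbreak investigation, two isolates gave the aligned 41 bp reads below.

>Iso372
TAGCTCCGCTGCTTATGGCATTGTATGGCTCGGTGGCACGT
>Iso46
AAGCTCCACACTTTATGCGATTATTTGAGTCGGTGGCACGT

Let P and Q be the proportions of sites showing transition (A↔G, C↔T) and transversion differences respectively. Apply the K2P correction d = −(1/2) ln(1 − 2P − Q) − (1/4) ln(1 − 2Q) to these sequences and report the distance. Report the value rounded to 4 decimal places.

0.3322

Differing sites — 1:T/A (Tv); 8:G/A (Ti); 10:T/A (Tv); 11:G/C (Tv); 12:C/T (Ti); 18:G/C (Tv); 19:C/G (Tv); 23:G/A (Ti); 25:A/T (Tv); 28:G/A (Ti); 29:C/G (Tv).
Of the 11 differences, 4 transitions and 7 transversions over 41 sites: P = 4/41 = 0.097561, Q = 7/41 = 0.170732.
d = −0.5·ln(0.634146) − 0.25·ln(0.658536) = −0.5·(-0.455476) − 0.25·(-0.417736) = 0.3322.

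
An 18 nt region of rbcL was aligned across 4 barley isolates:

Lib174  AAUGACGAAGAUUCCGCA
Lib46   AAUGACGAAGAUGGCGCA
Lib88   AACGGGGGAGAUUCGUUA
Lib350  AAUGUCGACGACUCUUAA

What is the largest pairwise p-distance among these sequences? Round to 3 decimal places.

Pairwise Hamming distances:
  Lib174 vs Lib46: 2
  Lib174 vs Lib88: 7
  Lib174 vs Lib350: 6
  Lib46 vs Lib88: 9
  Lib46 vs Lib350: 8
  Lib88 vs Lib350: 8
The largest is 9 mismatches, between Lib46 and Lib88; p = 9/18 = 0.500.

0.500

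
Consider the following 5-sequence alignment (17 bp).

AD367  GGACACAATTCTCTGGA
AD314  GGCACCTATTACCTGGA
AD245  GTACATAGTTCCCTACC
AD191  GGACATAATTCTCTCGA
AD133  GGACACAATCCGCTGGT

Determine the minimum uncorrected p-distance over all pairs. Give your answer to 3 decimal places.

0.118

Pairwise Hamming distances:
  AD367 vs AD314: 6
  AD367 vs AD245: 7
  AD367 vs AD191: 2
  AD367 vs AD133: 3
  AD314 vs AD245: 11
  AD314 vs AD191: 8
  AD314 vs AD133: 8
  AD245 vs AD191: 6
  AD245 vs AD133: 8
  AD191 vs AD133: 5
The smallest is 2 mismatches, between AD367 and AD191; p = 2/17 = 0.118.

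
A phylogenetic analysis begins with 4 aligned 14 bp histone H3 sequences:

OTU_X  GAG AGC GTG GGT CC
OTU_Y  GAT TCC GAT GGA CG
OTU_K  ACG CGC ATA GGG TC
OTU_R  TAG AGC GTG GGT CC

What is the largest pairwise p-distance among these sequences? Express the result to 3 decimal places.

0.786

Pairwise Hamming distances:
  OTU_X vs OTU_Y: 7
  OTU_X vs OTU_K: 7
  OTU_X vs OTU_R: 1
  OTU_Y vs OTU_K: 11
  OTU_Y vs OTU_R: 8
  OTU_K vs OTU_R: 7
The largest is 11 mismatches, between OTU_Y and OTU_K; p = 11/14 = 0.786.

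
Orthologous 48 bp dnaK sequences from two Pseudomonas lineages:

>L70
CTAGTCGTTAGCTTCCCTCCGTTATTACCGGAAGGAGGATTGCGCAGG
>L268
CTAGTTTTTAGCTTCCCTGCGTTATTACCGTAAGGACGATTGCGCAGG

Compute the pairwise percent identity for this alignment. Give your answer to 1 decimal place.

Differing sites — 6:C/T; 7:G/T; 19:C/G; 31:G/T; 37:G/C.
43 of the 48 sites match, so the percent identity is 43/48 × 100 = 89.6%.

89.6%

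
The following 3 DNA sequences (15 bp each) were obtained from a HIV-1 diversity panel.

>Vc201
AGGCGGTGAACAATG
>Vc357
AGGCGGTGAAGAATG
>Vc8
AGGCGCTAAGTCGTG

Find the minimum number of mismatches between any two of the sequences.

Pairwise Hamming distances:
  Vc201 vs Vc357: 1
  Vc201 vs Vc8: 6
  Vc357 vs Vc8: 6
The smallest is 1, between Vc201 and Vc357.

1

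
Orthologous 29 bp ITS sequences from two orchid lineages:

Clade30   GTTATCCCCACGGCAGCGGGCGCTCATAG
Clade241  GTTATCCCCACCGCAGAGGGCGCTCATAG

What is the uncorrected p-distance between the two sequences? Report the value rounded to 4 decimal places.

0.0690

Differing sites — 12:G/C; 17:C/A.
There are 2 differences over 29 sites, so p = 2/29 = 0.0690.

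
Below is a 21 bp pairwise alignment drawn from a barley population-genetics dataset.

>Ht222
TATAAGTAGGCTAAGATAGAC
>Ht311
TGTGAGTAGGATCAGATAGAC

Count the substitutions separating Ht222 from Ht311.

4

Differing sites — 2:A/G; 4:A/G; 11:C/A; 13:A/C.
That gives 4 mismatches out of 21 aligned sites, so the Hamming distance is 4.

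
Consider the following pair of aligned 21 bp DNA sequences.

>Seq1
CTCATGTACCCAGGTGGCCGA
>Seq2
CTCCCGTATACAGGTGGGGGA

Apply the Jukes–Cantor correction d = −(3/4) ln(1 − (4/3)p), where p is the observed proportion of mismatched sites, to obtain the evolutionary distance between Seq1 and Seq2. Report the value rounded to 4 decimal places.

Mismatches occur at site 4 (A↔C), site 5 (T↔C), site 9 (C↔T), site 10 (C↔A), site 18 (C↔G), site 19 (C↔G).
p = 6/21 = 0.285714.
d = −0.75 · ln(1 − (4/3)·0.285714) = −0.75 · ln(0.619048) = −0.75 · (-0.479572) = 0.3597.

0.3597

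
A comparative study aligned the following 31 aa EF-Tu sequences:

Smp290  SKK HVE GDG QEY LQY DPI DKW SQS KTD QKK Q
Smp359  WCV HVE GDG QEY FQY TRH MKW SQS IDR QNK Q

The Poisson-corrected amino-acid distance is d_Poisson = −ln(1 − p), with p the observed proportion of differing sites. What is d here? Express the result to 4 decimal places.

0.4895

The sequences differ at positions 1 (S/W), 2 (K/C), 3 (K/V), 13 (L/F), 16 (D/T), 17 (P/R), 18 (I/H), 19 (D/M), 25 (K/I), 26 (T/D), 27 (D/R), 29 (K/N).
p = 12/31 = 0.387097.
d = −ln(1 − 0.387097) = −ln(0.612903) = 0.4895.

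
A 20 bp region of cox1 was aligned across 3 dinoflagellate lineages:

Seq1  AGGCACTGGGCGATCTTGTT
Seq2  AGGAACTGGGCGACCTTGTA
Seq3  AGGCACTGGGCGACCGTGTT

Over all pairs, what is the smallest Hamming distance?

2

Pairwise Hamming distances:
  Seq1 vs Seq2: 3
  Seq1 vs Seq3: 2
  Seq2 vs Seq3: 3
The smallest is 2, between Seq1 and Seq3.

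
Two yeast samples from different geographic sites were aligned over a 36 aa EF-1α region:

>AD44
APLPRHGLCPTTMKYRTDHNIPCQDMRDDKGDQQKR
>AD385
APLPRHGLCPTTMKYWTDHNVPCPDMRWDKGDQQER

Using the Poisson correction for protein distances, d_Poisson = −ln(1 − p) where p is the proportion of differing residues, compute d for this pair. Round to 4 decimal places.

0.1495

Differing sites — 16:R/W; 21:I/V; 24:Q/P; 28:D/W; 35:K/E.
p = 5/36 = 0.138889.
d = −ln(1 − 0.138889) = −ln(0.861111) = 0.1495.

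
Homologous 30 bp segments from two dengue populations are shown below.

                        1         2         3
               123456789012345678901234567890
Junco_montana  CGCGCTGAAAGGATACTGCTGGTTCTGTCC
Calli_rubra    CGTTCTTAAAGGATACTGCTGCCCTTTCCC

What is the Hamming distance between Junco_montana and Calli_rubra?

Differing sites — 3:C/T; 4:G/T; 7:G/T; 22:G/C; 23:T/C; 24:T/C; 25:C/T; 27:G/T; 28:T/C.
That gives 9 mismatches out of 30 aligned sites, so the Hamming distance is 9.

9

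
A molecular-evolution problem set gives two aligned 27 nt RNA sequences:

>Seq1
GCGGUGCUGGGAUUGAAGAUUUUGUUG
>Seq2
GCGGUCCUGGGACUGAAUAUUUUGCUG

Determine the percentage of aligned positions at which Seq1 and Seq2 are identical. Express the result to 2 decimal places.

Mismatches occur at site 6 (G/C), site 13 (U/C), site 18 (G/U), site 25 (U/C).
23 of the 27 sites match, so the percent identity is 23/27 × 100 = 85.19%.

85.19%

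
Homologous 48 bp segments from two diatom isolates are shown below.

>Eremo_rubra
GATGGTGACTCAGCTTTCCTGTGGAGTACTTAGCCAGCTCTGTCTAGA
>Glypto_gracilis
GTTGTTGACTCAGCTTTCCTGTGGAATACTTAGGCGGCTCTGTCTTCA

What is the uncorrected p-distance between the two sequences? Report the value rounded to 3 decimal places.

Mismatches occur at site 2 (A/T), site 5 (G/T), site 26 (G/A), site 34 (C/G), site 36 (A/G), site 46 (A/T), site 47 (G/C).
There are 7 differences over 48 sites, so p = 7/48 = 0.146.

0.146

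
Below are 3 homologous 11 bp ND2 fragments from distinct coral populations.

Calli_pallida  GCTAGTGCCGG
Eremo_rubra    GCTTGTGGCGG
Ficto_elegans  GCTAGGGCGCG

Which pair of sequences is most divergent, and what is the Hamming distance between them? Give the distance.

Pairwise Hamming distances:
  Calli_pallida vs Eremo_rubra: 2
  Calli_pallida vs Ficto_elegans: 3
  Eremo_rubra vs Ficto_elegans: 5
The largest is 5, between Eremo_rubra and Ficto_elegans.

5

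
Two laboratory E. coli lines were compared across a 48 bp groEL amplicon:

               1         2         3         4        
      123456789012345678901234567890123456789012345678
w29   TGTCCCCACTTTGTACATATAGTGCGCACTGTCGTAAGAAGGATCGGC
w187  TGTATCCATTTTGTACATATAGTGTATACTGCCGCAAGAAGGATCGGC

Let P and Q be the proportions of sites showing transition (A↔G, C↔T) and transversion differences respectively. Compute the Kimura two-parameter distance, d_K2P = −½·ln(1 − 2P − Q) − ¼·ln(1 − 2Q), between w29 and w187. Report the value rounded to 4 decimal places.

0.1980

The sequences differ at positions 4 (C/A, transversion), 5 (C/T, transition), 9 (C/T, transition), 25 (C/T, transition), 26 (G/A, transition), 27 (C/T, transition), 32 (T/C, transition), 35 (T/C, transition).
Of the 8 differences, 7 transitions and 1 transversion over 48 sites: P = 7/48 = 0.145833, Q = 1/48 = 0.020833.
d = −0.5·ln(0.687501) − 0.25·ln(0.958334) = −0.5·(-0.374692) − 0.25·(-0.042559) = 0.1980.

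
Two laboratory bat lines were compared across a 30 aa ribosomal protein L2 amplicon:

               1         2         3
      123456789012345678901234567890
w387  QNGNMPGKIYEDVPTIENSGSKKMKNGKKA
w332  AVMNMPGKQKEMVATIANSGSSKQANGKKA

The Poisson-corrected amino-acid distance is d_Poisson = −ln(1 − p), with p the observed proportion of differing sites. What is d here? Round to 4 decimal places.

0.4568

Mismatches occur at site 1 (Q↔A), site 2 (N↔V), site 3 (G↔M), site 9 (I↔Q), site 10 (Y↔K), site 12 (D↔M), site 14 (P↔A), site 17 (E↔A), site 22 (K↔S), site 24 (M↔Q), site 25 (K↔A).
p = 11/30 = 0.366667.
d = −ln(1 − 0.366667) = −ln(0.633333) = 0.4568.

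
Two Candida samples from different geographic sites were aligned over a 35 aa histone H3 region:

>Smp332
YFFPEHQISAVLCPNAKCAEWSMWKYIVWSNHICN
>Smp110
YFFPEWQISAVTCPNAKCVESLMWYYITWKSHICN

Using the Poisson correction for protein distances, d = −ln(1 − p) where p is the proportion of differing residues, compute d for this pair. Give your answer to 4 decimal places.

Mismatches occur at site 6 (H↔W), site 12 (L↔T), site 19 (A↔V), site 21 (W↔S), site 22 (S↔L), site 25 (K↔Y), site 28 (V↔T), site 30 (S↔K), site 31 (N↔S).
p = 9/35 = 0.257143.
d = −ln(1 − 0.257143) = −ln(0.742857) = 0.2973.

0.2973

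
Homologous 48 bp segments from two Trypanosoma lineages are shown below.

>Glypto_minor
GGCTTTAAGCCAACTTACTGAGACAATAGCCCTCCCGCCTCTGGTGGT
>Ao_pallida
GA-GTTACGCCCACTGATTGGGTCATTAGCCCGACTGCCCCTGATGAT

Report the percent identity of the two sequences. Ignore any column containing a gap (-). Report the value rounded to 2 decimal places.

68.09%

Excluding the 1 gap column leaves 47 comparable sites.
Mismatches occur at site 2 (G/A), site 4 (T/G), site 8 (A/C), site 12 (A/C), site 16 (T/G), site 18 (C/T), site 21 (A/G), site 23 (A/T), site 26 (A/T), site 33 (T/G), site 34 (C/A), site 36 (C/T), site 40 (T/C), site 44 (G/A), site 47 (G/A).
32 of the 47 comparable sites match, so the percent identity is 32/47 × 100 = 68.09%.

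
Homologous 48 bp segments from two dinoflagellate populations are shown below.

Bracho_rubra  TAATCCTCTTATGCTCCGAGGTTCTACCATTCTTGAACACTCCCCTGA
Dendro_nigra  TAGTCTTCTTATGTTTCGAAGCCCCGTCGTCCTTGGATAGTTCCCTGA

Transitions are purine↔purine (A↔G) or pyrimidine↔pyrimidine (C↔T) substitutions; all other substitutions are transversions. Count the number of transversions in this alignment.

The sequences differ at positions 3 (A/G, transition), 6 (C/T, transition), 14 (C/T, transition), 16 (C/T, transition), 20 (G/A, transition), 22 (T/C, transition), 23 (T/C, transition), 25 (T/C, transition), 26 (A/G, transition), 27 (C/T, transition), 29 (A/G, transition), 31 (T/C, transition), 36 (A/G, transition), 38 (C/T, transition), 40 (C/G, transversion), 42 (C/T, transition).
Of the 16 differences, 15 transitions and 1 transversion, so the answer is 1.

1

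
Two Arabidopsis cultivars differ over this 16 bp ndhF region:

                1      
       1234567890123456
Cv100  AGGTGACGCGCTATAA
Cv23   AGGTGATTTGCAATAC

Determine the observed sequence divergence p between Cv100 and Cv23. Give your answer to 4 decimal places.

Mismatches occur at site 7 (C/T), site 8 (G/T), site 9 (C/T), site 12 (T/A), site 16 (A/C).
There are 5 differences over 16 sites, so p = 5/16 = 0.3125.

0.3125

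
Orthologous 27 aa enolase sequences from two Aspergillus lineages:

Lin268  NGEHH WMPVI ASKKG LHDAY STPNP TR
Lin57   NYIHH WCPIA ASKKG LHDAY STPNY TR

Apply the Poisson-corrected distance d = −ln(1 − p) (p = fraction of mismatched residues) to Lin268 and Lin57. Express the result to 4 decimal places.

0.2513

Mismatches occur at site 2 (G/Y), site 3 (E/I), site 7 (M/C), site 9 (V/I), site 10 (I/A), site 25 (P/Y).
p = 6/27 = 0.222222.
d = −ln(1 − 0.222222) = −ln(0.777778) = 0.2513.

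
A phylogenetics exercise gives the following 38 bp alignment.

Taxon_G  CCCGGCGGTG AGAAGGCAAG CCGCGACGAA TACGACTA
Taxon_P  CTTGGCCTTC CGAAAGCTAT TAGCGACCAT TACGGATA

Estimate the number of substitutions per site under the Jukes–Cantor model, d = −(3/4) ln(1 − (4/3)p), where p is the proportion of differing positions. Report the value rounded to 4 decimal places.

Differing sites — 2:C/T; 3:C/T; 7:G/C; 8:G/T; 10:G/C; 11:A/C; 15:G/A; 18:A/T; 20:G/T; 21:C/T; 22:C/A; 28:G/C; 30:A/T; 35:A/G; 36:C/A.
p = 15/38 = 0.394737.
d = −0.75 · ln(1 − (4/3)·0.394737) = −0.75 · ln(0.473684) = −0.75 · (-0.747215) = 0.5604.

0.5604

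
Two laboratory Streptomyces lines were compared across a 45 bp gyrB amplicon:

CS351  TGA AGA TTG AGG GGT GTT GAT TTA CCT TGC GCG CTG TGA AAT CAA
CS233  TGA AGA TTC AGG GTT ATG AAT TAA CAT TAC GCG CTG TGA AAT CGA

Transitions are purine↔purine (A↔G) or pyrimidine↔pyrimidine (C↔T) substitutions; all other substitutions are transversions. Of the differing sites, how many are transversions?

5

Differing sites — 9:G/C (Tv); 14:G/T (Tv); 16:G/A (Ti); 18:T/G (Tv); 19:G/A (Ti); 23:T/A (Tv); 26:C/A (Tv); 29:G/A (Ti); 44:A/G (Ti).
Of the 9 differences, 4 transitions and 5 transversions, so the answer is 5.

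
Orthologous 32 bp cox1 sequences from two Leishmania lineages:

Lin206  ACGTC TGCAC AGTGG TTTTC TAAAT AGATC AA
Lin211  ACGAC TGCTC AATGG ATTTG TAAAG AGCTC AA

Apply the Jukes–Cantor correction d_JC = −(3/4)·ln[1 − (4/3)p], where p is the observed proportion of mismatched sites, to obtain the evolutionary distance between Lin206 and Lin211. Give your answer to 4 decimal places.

Differing sites — 4:T/A; 9:A/T; 12:G/A; 16:T/A; 20:C/G; 25:T/G; 28:A/C.
p = 7/32 = 0.218750.
d = −0.75 · ln(1 − (4/3)·0.218750) = −0.75 · ln(0.708333) = −0.75 · (-0.344841) = 0.2586.

0.2586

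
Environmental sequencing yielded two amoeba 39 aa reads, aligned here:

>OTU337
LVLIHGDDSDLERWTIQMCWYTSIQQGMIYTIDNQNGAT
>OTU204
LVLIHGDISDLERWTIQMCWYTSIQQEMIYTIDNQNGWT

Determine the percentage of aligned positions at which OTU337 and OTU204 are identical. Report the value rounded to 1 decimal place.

92.3%

Differing sites — 8:D/I; 27:G/E; 38:A/W.
36 of the 39 sites match, so the percent identity is 36/39 × 100 = 92.3%.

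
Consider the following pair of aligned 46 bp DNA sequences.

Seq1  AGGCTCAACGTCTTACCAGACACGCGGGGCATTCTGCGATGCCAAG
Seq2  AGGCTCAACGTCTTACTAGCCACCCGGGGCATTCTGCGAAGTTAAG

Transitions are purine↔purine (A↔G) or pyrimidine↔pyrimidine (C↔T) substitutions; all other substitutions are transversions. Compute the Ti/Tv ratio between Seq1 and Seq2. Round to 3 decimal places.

1.000

Mismatches occur at site 17 (C→T, transition), site 20 (A→C, transversion), site 24 (G→C, transversion), site 40 (T→A, transversion), site 42 (C→T, transition), site 43 (C→T, transition).
Of the 6 differences, 3 transitions and 3 transversions, so Ti/Tv = 3/3 = 1.000.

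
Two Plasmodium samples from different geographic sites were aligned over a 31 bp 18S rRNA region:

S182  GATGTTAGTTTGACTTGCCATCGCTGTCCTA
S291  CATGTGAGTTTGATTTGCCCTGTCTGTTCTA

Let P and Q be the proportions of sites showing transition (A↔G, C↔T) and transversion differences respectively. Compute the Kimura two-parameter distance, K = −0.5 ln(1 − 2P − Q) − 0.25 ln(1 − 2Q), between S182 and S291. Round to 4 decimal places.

0.2688

The sequences differ at positions 1 (G/C, transversion), 6 (T/G, transversion), 14 (C/T, transition), 20 (A/C, transversion), 22 (C/G, transversion), 23 (G/T, transversion), 28 (C/T, transition).
Of the 7 differences, 2 transitions and 5 transversions over 31 sites: P = 2/31 = 0.064516, Q = 5/31 = 0.161290.
d = −0.5·ln(0.709678) − 0.25·ln(0.677420) = −0.5·(-0.342944) − 0.25·(-0.389464) = 0.2688.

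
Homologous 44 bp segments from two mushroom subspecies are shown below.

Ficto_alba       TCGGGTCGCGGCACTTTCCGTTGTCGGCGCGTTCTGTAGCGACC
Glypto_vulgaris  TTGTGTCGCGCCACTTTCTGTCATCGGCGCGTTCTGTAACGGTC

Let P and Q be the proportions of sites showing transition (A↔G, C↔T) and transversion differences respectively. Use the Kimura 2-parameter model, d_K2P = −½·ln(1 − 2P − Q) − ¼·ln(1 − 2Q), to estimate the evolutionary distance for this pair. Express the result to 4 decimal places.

0.2498

Differing sites — 2:C/T (Ti); 4:G/T (Tv); 11:G/C (Tv); 19:C/T (Ti); 22:T/C (Ti); 23:G/A (Ti); 39:G/A (Ti); 42:A/G (Ti); 43:C/T (Ti).
Of the 9 differences, 7 transitions and 2 transversions over 44 sites: P = 7/44 = 0.159091, Q = 2/44 = 0.045455.
d = −0.5·ln(0.636363) − 0.25·ln(0.909090) = −0.5·(-0.451986) − 0.25·(-0.095311) = 0.2498.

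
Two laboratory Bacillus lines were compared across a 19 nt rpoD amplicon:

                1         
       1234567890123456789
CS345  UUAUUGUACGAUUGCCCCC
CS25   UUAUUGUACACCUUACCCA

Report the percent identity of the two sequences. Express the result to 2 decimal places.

68.42%

Mismatches occur at site 10 (G↔A), site 11 (A↔C), site 12 (U↔C), site 14 (G↔U), site 15 (C↔A), site 19 (C↔A).
13 of the 19 sites match, so the percent identity is 13/19 × 100 = 68.42%.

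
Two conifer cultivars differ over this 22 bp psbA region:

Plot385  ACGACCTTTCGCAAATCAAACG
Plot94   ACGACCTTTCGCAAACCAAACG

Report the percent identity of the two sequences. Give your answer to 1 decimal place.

95.5%

A single mismatch occurs at site 16 (T↔C).
21 of the 22 sites match, so the percent identity is 21/22 × 100 = 95.5%.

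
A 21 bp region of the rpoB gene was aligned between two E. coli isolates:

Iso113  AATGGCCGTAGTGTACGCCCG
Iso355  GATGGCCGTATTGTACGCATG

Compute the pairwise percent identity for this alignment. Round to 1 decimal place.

Mismatches occur at site 1 (A/G), site 11 (G/T), site 19 (C/A), site 20 (C/T).
17 of the 21 sites match, so the percent identity is 17/21 × 100 = 81.0%.

81.0%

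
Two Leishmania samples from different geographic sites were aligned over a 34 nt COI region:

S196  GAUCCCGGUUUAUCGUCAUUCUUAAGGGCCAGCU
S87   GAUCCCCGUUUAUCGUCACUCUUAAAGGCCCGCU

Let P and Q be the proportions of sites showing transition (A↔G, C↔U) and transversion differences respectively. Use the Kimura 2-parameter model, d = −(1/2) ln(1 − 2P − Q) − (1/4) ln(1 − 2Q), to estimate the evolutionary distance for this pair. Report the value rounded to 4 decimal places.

The sequences differ at positions 7 (G/C, transversion), 19 (U/C, transition), 26 (G/A, transition), 31 (A/C, transversion).
Of the 4 differences, 2 transitions and 2 transversions over 34 sites: P = 2/34 = 0.058824, Q = 2/34 = 0.058824.
d = −0.5·ln(0.823528) − 0.25·ln(0.882352) = −0.5·(-0.194158) − 0.25·(-0.125164) = 0.1284.

0.1284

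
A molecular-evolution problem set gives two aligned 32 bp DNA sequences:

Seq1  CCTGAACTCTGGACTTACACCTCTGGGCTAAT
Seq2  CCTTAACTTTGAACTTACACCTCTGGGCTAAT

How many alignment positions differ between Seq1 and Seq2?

3

The sequences differ at positions 4 (G/T), 9 (C/T), 12 (G/A).
That gives 3 mismatches out of 32 aligned sites, so the Hamming distance is 3.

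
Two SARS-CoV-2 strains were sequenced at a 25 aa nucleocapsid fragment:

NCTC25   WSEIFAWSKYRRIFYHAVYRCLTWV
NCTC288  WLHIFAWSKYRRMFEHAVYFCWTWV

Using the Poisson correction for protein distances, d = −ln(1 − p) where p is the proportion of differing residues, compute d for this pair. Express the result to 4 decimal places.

Differing sites — 2:S/L; 3:E/H; 13:I/M; 15:Y/E; 20:R/F; 22:L/W.
p = 6/25 = 0.240000.
d = −ln(1 − 0.240000) = −ln(0.760000) = 0.2744.

0.2744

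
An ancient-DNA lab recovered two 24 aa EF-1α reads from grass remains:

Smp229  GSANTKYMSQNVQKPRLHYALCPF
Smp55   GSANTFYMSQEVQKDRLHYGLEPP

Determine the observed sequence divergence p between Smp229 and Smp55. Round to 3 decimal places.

Differing sites — 6:K/F; 11:N/E; 15:P/D; 20:A/G; 22:C/E; 24:F/P.
There are 6 differences over 24 sites, so p = 6/24 = 0.250.

0.250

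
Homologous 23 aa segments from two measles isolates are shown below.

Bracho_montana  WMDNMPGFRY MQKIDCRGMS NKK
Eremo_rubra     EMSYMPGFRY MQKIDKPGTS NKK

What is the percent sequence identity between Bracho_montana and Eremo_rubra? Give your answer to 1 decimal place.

Mismatches occur at site 1 (W/E), site 3 (D/S), site 4 (N/Y), site 16 (C/K), site 17 (R/P), site 19 (M/T).
17 of the 23 sites match, so the percent identity is 17/23 × 100 = 73.9%.

73.9%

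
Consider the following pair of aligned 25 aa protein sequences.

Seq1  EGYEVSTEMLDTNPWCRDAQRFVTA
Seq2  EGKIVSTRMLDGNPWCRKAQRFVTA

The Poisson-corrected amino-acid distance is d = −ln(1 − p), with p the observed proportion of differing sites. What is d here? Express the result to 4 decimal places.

0.2231

The sequences differ at positions 3 (Y/K), 4 (E/I), 8 (E/R), 12 (T/G), 18 (D/K).
p = 5/25 = 0.200000.
d = −ln(1 − 0.200000) = −ln(0.800000) = 0.2231.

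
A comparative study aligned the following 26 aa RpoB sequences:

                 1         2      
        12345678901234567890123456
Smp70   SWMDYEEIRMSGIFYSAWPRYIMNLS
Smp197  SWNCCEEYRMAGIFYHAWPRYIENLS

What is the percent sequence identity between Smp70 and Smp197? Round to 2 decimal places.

The sequences differ at positions 3 (M/N), 4 (D/C), 5 (Y/C), 8 (I/Y), 11 (S/A), 16 (S/H), 23 (M/E).
19 of the 26 sites match, so the percent identity is 19/26 × 100 = 73.08%.

73.08%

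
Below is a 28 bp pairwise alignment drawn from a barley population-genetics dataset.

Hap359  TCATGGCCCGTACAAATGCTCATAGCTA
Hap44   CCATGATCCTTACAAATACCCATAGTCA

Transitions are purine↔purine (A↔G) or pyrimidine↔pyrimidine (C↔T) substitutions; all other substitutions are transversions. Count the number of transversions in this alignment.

Differing sites — 1:T/C (Ti); 6:G/A (Ti); 7:C/T (Ti); 10:G/T (Tv); 18:G/A (Ti); 20:T/C (Ti); 26:C/T (Ti); 27:T/C (Ti).
Of the 8 differences, 7 transitions and 1 transversion, so the answer is 1.

1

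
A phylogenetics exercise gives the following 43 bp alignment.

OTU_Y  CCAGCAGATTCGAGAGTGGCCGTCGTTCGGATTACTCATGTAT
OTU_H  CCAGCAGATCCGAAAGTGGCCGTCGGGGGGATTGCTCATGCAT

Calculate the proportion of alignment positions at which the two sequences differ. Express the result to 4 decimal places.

Differing sites — 10:T/C; 14:G/A; 26:T/G; 27:T/G; 28:C/G; 34:A/G; 41:T/C.
There are 7 differences over 43 sites, so p = 7/43 = 0.1628.

0.1628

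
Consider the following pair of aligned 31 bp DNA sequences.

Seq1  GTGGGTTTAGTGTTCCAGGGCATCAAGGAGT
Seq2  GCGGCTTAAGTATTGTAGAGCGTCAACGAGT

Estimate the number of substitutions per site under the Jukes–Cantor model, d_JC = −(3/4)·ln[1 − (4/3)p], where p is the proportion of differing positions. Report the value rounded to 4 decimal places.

0.3672

The sequences differ at positions 2 (T/C), 5 (G/C), 8 (T/A), 12 (G/A), 15 (C/G), 16 (C/T), 19 (G/A), 22 (A/G), 27 (G/C).
p = 9/31 = 0.290323.
d = −0.75 · ln(1 − (4/3)·0.290323) = −0.75 · ln(0.612903) = −0.75 · (-0.489549) = 0.3672.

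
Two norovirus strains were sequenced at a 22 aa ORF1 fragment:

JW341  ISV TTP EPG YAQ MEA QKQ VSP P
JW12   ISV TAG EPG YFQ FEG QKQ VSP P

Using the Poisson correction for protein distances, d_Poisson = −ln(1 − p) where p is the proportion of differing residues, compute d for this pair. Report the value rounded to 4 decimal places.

0.2578

Mismatches occur at site 5 (T↔A), site 6 (P↔G), site 11 (A↔F), site 13 (M↔F), site 15 (A↔G).
p = 5/22 = 0.227273.
d = −ln(1 − 0.227273) = −ln(0.772727) = 0.2578.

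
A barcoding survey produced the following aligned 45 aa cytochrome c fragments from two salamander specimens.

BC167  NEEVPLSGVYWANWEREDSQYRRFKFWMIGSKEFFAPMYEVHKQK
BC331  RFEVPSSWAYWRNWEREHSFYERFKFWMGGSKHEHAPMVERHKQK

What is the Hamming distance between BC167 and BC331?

15

The sequences differ at positions 1 (N/R), 2 (E/F), 6 (L/S), 8 (G/W), 9 (V/A), 12 (A/R), 18 (D/H), 20 (Q/F), 22 (R/E), 29 (I/G), 33 (E/H), 34 (F/E), 35 (F/H), 39 (Y/V), 41 (V/R).
That gives 15 mismatches out of 45 aligned sites, so the Hamming distance is 15.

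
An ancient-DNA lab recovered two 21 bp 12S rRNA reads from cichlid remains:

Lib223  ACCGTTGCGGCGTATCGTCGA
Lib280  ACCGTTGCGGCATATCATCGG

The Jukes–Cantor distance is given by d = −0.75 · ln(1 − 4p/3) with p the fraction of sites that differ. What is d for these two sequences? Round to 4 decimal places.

0.1585

The sequences differ at positions 12 (G/A), 17 (G/A), 21 (A/G).
p = 3/21 = 0.142857.
d = −0.75 · ln(1 − (4/3)·0.142857) = −0.75 · ln(0.809524) = −0.75 · (-0.211309) = 0.1585.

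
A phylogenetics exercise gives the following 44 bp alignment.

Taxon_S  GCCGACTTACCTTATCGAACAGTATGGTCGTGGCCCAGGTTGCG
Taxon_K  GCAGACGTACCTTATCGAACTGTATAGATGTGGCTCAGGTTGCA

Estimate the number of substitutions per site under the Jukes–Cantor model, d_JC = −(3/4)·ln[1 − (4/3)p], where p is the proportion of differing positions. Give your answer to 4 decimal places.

Differing sites — 3:C/A; 7:T/G; 21:A/T; 26:G/A; 28:T/A; 29:C/T; 35:C/T; 44:G/A.
p = 8/44 = 0.181818.
d = −0.75 · ln(1 − (4/3)·0.181818) = −0.75 · ln(0.757576) = −0.75 · (-0.277631) = 0.2082.

0.2082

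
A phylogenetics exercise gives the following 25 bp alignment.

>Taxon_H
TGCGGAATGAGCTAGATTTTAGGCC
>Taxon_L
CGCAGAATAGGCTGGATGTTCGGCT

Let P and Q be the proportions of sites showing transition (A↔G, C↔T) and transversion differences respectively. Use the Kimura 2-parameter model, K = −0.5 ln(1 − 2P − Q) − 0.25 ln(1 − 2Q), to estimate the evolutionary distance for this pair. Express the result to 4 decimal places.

The sequences differ at positions 1 (T/C, transition), 4 (G/A, transition), 9 (G/A, transition), 10 (A/G, transition), 14 (A/G, transition), 18 (T/G, transversion), 21 (A/C, transversion), 25 (C/T, transition).
Of the 8 differences, 6 transitions and 2 transversions over 25 sites: P = 6/25 = 0.240000, Q = 2/25 = 0.080000.
d = −0.5·ln(0.440000) − 0.25·ln(0.840000) = −0.5·(-0.820981) − 0.25·(-0.174353) = 0.4541.

0.4541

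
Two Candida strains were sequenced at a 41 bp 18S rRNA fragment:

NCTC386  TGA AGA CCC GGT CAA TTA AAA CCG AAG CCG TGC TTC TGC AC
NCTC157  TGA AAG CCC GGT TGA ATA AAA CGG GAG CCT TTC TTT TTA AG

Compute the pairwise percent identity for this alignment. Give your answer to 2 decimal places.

Differing sites — 5:G/A; 6:A/G; 13:C/T; 14:A/G; 16:T/A; 23:C/G; 25:A/G; 30:G/T; 32:G/T; 36:C/T; 38:G/T; 39:C/A; 41:C/G.
28 of the 41 sites match, so the percent identity is 28/41 × 100 = 68.29%.

68.29%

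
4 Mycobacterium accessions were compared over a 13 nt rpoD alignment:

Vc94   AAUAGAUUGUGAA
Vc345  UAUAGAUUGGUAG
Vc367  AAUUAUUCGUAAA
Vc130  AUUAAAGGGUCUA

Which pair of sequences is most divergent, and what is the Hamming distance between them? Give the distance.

9

Pairwise Hamming distances:
  Vc94 vs Vc345: 4
  Vc94 vs Vc367: 5
  Vc94 vs Vc130: 6
  Vc345 vs Vc367: 8
  Vc345 vs Vc130: 9
  Vc367 vs Vc130: 7
The largest is 9, between Vc345 and Vc130.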